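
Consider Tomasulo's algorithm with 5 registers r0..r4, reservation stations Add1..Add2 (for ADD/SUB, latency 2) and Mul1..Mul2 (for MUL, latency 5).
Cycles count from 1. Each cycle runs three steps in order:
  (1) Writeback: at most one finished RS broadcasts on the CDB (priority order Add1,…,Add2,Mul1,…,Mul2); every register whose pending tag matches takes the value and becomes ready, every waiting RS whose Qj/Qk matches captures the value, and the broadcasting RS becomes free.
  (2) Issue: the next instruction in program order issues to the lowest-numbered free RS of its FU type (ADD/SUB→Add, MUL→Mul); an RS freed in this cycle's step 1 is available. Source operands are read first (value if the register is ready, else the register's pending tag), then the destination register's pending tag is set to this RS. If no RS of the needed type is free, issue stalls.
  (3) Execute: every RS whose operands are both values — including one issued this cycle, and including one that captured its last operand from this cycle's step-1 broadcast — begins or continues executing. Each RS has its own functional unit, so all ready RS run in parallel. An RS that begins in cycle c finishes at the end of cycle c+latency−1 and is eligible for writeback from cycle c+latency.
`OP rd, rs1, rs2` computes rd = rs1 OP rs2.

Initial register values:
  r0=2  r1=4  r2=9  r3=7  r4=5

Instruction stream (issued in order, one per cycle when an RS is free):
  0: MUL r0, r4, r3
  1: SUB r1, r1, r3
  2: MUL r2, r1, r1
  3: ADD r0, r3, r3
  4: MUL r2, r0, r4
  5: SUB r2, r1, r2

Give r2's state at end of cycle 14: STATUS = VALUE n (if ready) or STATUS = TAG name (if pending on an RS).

STATUS = VALUE -73

c1: issue MUL r0<-Mul1 | r0:Mul1,r1:4,r2:9,r3:7,r4:5
c2: issue SUB r1<-Add1 | r0:Mul1,r1:Add1,r2:9,r3:7,r4:5
c3: issue MUL r2<-Mul2 | r0:Mul1,r1:Add1,r2:Mul2,r3:7,r4:5
c4: CDB Add1=-3; issue ADD r0<-Add1 | r0:Add1,r1:-3,r2:Mul2,r3:7,r4:5
c5: stall | r0:Add1,r1:-3,r2:Mul2,r3:7,r4:5
c6: CDB Add1=14; stall | r0:14,r1:-3,r2:Mul2,r3:7,r4:5
c7: CDB Mul1=35; issue MUL r2<-Mul1 | r0:14,r1:-3,r2:Mul1,r3:7,r4:5
c8: issue SUB r2<-Add1 | r0:14,r1:-3,r2:Add1,r3:7,r4:5
c9: CDB Mul2=9 | r0:14,r1:-3,r2:Add1,r3:7,r4:5
c10: - | r0:14,r1:-3,r2:Add1,r3:7,r4:5
c11: - | r0:14,r1:-3,r2:Add1,r3:7,r4:5
c12: CDB Mul1=70 | r0:14,r1:-3,r2:Add1,r3:7,r4:5
c13: - | r0:14,r1:-3,r2:Add1,r3:7,r4:5
c14: CDB Add1=-73 | r0:14,r1:-3,r2:-73,r3:7,r4:5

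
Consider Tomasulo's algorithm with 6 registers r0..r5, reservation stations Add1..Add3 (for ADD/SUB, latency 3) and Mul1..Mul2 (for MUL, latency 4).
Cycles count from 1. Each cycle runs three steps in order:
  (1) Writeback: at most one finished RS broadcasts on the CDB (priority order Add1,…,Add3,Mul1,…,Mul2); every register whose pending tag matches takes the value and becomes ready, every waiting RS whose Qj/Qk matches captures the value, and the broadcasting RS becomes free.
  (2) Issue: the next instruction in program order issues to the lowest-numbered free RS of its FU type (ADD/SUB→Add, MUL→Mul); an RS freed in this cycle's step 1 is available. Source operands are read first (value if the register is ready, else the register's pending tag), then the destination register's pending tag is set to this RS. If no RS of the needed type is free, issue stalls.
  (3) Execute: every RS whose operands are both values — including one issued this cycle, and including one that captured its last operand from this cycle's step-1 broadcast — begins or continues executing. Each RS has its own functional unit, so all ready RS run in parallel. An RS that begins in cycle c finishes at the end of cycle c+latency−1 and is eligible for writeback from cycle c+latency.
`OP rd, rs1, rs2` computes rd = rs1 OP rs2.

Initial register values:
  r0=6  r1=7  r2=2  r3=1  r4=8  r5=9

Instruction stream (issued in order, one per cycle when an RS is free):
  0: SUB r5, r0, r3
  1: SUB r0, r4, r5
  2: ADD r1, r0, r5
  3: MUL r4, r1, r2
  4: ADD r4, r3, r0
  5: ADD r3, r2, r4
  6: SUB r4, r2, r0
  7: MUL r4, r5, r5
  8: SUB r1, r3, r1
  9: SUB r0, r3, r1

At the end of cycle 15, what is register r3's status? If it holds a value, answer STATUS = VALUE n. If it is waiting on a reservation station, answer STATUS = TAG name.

STATUS = VALUE 6

c1: issue SUB r5<-Add1 | r0:6,r1:7,r2:2,r3:1,r4:8,r5:Add1
c2: issue SUB r0<-Add2 | r0:Add2,r1:7,r2:2,r3:1,r4:8,r5:Add1
c3: issue ADD r1<-Add3 | r0:Add2,r1:Add3,r2:2,r3:1,r4:8,r5:Add1
c4: CDB Add1=5; issue MUL r4<-Mul1 | r0:Add2,r1:Add3,r2:2,r3:1,r4:Mul1,r5:5
c5: issue ADD r4<-Add1 | r0:Add2,r1:Add3,r2:2,r3:1,r4:Add1,r5:5
c6: stall | r0:Add2,r1:Add3,r2:2,r3:1,r4:Add1,r5:5
c7: CDB Add2=3; issue ADD r3<-Add2 | r0:3,r1:Add3,r2:2,r3:Add2,r4:Add1,r5:5
c8: stall | r0:3,r1:Add3,r2:2,r3:Add2,r4:Add1,r5:5
c9: stall | r0:3,r1:Add3,r2:2,r3:Add2,r4:Add1,r5:5
c10: CDB Add1=4; issue SUB r4<-Add1 | r0:3,r1:Add3,r2:2,r3:Add2,r4:Add1,r5:5
c11: CDB Add3=8; issue MUL r4<-Mul2 | r0:3,r1:8,r2:2,r3:Add2,r4:Mul2,r5:5
c12: issue SUB r1<-Add3 | r0:3,r1:Add3,r2:2,r3:Add2,r4:Mul2,r5:5
c13: CDB Add1=-1; issue SUB r0<-Add1 | r0:Add1,r1:Add3,r2:2,r3:Add2,r4:Mul2,r5:5
c14: CDB Add2=6 | r0:Add1,r1:Add3,r2:2,r3:6,r4:Mul2,r5:5
c15: CDB Mul1=16 | r0:Add1,r1:Add3,r2:2,r3:6,r4:Mul2,r5:5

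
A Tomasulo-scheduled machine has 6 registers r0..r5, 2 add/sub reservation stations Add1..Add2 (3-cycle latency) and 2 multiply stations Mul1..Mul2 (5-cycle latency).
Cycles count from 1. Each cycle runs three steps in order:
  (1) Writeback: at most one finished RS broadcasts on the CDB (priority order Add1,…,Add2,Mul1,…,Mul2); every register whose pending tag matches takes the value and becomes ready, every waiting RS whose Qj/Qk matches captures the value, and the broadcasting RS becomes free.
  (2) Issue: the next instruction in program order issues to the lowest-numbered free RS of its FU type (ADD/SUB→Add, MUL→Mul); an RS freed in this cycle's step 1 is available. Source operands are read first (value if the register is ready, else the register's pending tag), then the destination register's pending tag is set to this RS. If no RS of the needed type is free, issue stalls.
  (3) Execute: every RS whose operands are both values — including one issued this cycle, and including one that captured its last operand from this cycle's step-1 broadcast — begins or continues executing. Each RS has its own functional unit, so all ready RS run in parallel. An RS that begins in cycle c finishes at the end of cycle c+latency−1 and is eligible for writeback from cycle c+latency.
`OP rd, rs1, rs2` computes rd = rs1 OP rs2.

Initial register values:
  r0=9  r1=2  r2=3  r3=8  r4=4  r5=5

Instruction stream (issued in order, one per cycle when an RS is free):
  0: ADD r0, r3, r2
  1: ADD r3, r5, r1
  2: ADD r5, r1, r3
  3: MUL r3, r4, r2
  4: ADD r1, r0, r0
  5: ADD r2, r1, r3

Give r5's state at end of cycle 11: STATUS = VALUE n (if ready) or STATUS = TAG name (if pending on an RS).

STATUS = VALUE 9

  c1: issue ADD r0<-Add1  regs: r0:Add1,r1:2,r2:3,r3:8,r4:4,r5:5
  c2: issue ADD r3<-Add2  regs: r0:Add1,r1:2,r2:3,r3:Add2,r4:4,r5:5
  c3: stall  regs: r0:Add1,r1:2,r2:3,r3:Add2,r4:4,r5:5
  c4: CDB Add1=11; issue ADD r5<-Add1  regs: r0:11,r1:2,r2:3,r3:Add2,r4:4,r5:Add1
  c5: CDB Add2=7; issue MUL r3<-Mul1  regs: r0:11,r1:2,r2:3,r3:Mul1,r4:4,r5:Add1
  c6: issue ADD r1<-Add2  regs: r0:11,r1:Add2,r2:3,r3:Mul1,r4:4,r5:Add1
  c7: stall  regs: r0:11,r1:Add2,r2:3,r3:Mul1,r4:4,r5:Add1
  c8: CDB Add1=9; issue ADD r2<-Add1  regs: r0:11,r1:Add2,r2:Add1,r3:Mul1,r4:4,r5:9
  c9: CDB Add2=22  regs: r0:11,r1:22,r2:Add1,r3:Mul1,r4:4,r5:9
  c10: CDB Mul1=12  regs: r0:11,r1:22,r2:Add1,r3:12,r4:4,r5:9
  c11: -  regs: r0:11,r1:22,r2:Add1,r3:12,r4:4,r5:9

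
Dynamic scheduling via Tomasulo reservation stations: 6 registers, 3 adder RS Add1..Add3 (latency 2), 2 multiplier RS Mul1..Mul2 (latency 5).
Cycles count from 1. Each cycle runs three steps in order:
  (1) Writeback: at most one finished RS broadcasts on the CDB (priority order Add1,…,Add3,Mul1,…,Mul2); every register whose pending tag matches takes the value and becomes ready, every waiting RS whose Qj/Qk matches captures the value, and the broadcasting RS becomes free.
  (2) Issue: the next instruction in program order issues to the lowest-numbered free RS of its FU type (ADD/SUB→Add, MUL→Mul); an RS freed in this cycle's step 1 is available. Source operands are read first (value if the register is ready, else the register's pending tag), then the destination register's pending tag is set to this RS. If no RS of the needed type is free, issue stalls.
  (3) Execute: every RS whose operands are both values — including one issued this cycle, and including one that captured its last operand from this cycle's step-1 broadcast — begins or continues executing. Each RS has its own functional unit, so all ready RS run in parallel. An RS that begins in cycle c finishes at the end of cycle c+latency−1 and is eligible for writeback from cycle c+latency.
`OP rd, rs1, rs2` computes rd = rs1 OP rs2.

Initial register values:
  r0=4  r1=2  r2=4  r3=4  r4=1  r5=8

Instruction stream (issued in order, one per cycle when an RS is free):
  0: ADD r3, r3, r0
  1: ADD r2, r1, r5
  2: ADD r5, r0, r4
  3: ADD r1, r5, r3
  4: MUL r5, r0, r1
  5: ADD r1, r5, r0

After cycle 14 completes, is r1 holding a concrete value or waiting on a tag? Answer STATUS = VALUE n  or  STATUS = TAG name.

STATUS = VALUE 56

cycle 1: issue ADD r3<-Add1 // r0:4,r1:2,r2:4,r3:Add1,r4:1,r5:8
cycle 2: issue ADD r2<-Add2 // r0:4,r1:2,r2:Add2,r3:Add1,r4:1,r5:8
cycle 3: CDB Add1=8; issue ADD r5<-Add1 // r0:4,r1:2,r2:Add2,r3:8,r4:1,r5:Add1
cycle 4: CDB Add2=10; issue ADD r1<-Add2 // r0:4,r1:Add2,r2:10,r3:8,r4:1,r5:Add1
cycle 5: CDB Add1=5; issue MUL r5<-Mul1 // r0:4,r1:Add2,r2:10,r3:8,r4:1,r5:Mul1
cycle 6: issue ADD r1<-Add1 // r0:4,r1:Add1,r2:10,r3:8,r4:1,r5:Mul1
cycle 7: CDB Add2=13 // r0:4,r1:Add1,r2:10,r3:8,r4:1,r5:Mul1
cycle 8: - // r0:4,r1:Add1,r2:10,r3:8,r4:1,r5:Mul1
cycle 9: - // r0:4,r1:Add1,r2:10,r3:8,r4:1,r5:Mul1
cycle 10: - // r0:4,r1:Add1,r2:10,r3:8,r4:1,r5:Mul1
cycle 11: - // r0:4,r1:Add1,r2:10,r3:8,r4:1,r5:Mul1
cycle 12: CDB Mul1=52 // r0:4,r1:Add1,r2:10,r3:8,r4:1,r5:52
cycle 13: - // r0:4,r1:Add1,r2:10,r3:8,r4:1,r5:52
cycle 14: CDB Add1=56 // r0:4,r1:56,r2:10,r3:8,r4:1,r5:52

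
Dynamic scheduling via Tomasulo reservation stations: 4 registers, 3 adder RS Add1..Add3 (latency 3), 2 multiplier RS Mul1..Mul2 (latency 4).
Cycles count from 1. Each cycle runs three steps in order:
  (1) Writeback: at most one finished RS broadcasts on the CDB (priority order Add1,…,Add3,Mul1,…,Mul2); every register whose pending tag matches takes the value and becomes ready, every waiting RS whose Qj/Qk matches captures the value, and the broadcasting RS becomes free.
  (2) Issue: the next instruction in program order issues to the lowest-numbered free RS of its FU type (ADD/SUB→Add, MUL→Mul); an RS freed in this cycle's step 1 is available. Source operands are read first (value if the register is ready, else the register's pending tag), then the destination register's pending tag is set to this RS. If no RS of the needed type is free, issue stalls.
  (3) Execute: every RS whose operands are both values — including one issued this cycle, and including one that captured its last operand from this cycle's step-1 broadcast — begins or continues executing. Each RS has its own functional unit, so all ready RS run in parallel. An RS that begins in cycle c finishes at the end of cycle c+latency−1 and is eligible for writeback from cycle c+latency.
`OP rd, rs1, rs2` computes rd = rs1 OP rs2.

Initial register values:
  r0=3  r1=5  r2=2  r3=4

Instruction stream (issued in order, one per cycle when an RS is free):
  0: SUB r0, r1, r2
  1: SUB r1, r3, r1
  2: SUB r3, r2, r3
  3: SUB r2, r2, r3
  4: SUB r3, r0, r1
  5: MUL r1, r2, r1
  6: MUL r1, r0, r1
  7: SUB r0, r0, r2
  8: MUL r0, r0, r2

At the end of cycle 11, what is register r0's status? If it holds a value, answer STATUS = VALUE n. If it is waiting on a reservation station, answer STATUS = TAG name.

STATUS = TAG Add2

c1: issue SUB r0<-Add1 | r0:Add1,r1:5,r2:2,r3:4
c2: issue SUB r1<-Add2 | r0:Add1,r1:Add2,r2:2,r3:4
c3: issue SUB r3<-Add3 | r0:Add1,r1:Add2,r2:2,r3:Add3
c4: CDB Add1=3; issue SUB r2<-Add1 | r0:3,r1:Add2,r2:Add1,r3:Add3
c5: CDB Add2=-1; issue SUB r3<-Add2 | r0:3,r1:-1,r2:Add1,r3:Add2
c6: CDB Add3=-2; issue MUL r1<-Mul1 | r0:3,r1:Mul1,r2:Add1,r3:Add2
c7: issue MUL r1<-Mul2 | r0:3,r1:Mul2,r2:Add1,r3:Add2
c8: CDB Add2=4; issue SUB r0<-Add2 | r0:Add2,r1:Mul2,r2:Add1,r3:4
c9: CDB Add1=4; stall | r0:Add2,r1:Mul2,r2:4,r3:4
c10: stall | r0:Add2,r1:Mul2,r2:4,r3:4
c11: stall | r0:Add2,r1:Mul2,r2:4,r3:4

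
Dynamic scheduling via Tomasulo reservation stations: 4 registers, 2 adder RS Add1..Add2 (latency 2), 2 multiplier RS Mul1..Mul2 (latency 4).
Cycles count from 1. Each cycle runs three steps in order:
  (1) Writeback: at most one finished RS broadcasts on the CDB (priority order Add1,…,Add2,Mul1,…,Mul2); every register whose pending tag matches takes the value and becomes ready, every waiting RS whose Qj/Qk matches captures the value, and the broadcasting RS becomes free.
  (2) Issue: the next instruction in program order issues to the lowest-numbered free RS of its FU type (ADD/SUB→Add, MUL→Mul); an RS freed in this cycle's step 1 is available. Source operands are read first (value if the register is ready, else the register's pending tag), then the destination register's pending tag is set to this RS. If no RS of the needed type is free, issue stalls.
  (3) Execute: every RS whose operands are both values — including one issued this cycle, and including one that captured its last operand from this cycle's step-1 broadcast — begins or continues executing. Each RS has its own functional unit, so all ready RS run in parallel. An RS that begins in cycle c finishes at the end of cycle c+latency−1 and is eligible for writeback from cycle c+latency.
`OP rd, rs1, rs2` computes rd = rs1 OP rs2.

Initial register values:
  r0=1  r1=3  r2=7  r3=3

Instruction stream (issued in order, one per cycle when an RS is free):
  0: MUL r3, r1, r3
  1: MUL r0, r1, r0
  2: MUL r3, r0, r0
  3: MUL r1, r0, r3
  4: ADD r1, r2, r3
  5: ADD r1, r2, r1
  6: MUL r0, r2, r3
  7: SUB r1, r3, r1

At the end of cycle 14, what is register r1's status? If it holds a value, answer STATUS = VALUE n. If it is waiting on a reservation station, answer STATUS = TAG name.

c1: issue MUL r3<-Mul1 | r0:1,r1:3,r2:7,r3:Mul1
c2: issue MUL r0<-Mul2 | r0:Mul2,r1:3,r2:7,r3:Mul1
c3: stall | r0:Mul2,r1:3,r2:7,r3:Mul1
c4: stall | r0:Mul2,r1:3,r2:7,r3:Mul1
c5: CDB Mul1=9; issue MUL r3<-Mul1 | r0:Mul2,r1:3,r2:7,r3:Mul1
c6: CDB Mul2=3; issue MUL r1<-Mul2 | r0:3,r1:Mul2,r2:7,r3:Mul1
c7: issue ADD r1<-Add1 | r0:3,r1:Add1,r2:7,r3:Mul1
c8: issue ADD r1<-Add2 | r0:3,r1:Add2,r2:7,r3:Mul1
c9: stall | r0:3,r1:Add2,r2:7,r3:Mul1
c10: CDB Mul1=9; issue MUL r0<-Mul1 | r0:Mul1,r1:Add2,r2:7,r3:9
c11: stall | r0:Mul1,r1:Add2,r2:7,r3:9
c12: CDB Add1=16; issue SUB r1<-Add1 | r0:Mul1,r1:Add1,r2:7,r3:9
c13: - | r0:Mul1,r1:Add1,r2:7,r3:9
c14: CDB Add2=23 | r0:Mul1,r1:Add1,r2:7,r3:9

STATUS = TAG Add1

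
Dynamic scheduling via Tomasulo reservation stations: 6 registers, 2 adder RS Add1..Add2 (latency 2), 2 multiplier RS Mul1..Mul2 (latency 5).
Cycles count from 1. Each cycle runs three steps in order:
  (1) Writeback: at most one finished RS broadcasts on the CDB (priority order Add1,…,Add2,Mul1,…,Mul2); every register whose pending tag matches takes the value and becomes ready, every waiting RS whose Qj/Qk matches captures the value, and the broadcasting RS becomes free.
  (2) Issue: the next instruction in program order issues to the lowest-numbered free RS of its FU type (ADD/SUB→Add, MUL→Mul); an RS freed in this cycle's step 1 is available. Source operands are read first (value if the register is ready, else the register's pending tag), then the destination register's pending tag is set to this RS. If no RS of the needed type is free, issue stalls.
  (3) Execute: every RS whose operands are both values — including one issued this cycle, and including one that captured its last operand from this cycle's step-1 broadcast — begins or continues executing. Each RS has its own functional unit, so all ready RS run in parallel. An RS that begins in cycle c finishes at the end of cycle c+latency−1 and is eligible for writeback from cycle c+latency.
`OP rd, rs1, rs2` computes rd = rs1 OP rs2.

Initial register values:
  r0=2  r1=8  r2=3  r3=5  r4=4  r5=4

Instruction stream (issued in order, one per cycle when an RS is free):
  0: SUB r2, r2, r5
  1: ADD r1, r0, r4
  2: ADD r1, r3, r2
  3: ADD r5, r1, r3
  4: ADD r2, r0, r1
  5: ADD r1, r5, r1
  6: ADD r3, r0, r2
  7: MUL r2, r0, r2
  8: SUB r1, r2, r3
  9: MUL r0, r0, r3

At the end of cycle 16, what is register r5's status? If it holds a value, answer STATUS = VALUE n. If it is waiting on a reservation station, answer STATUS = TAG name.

cycle 1: issue SUB r2<-Add1 // r0:2,r1:8,r2:Add1,r3:5,r4:4,r5:4
cycle 2: issue ADD r1<-Add2 // r0:2,r1:Add2,r2:Add1,r3:5,r4:4,r5:4
cycle 3: CDB Add1=-1; issue ADD r1<-Add1 // r0:2,r1:Add1,r2:-1,r3:5,r4:4,r5:4
cycle 4: CDB Add2=6; issue ADD r5<-Add2 // r0:2,r1:Add1,r2:-1,r3:5,r4:4,r5:Add2
cycle 5: CDB Add1=4; issue ADD r2<-Add1 // r0:2,r1:4,r2:Add1,r3:5,r4:4,r5:Add2
cycle 6: stall // r0:2,r1:4,r2:Add1,r3:5,r4:4,r5:Add2
cycle 7: CDB Add1=6; issue ADD r1<-Add1 // r0:2,r1:Add1,r2:6,r3:5,r4:4,r5:Add2
cycle 8: CDB Add2=9; issue ADD r3<-Add2 // r0:2,r1:Add1,r2:6,r3:Add2,r4:4,r5:9
cycle 9: issue MUL r2<-Mul1 // r0:2,r1:Add1,r2:Mul1,r3:Add2,r4:4,r5:9
cycle 10: CDB Add1=13; issue SUB r1<-Add1 // r0:2,r1:Add1,r2:Mul1,r3:Add2,r4:4,r5:9
cycle 11: CDB Add2=8; issue MUL r0<-Mul2 // r0:Mul2,r1:Add1,r2:Mul1,r3:8,r4:4,r5:9
cycle 12: - // r0:Mul2,r1:Add1,r2:Mul1,r3:8,r4:4,r5:9
cycle 13: - // r0:Mul2,r1:Add1,r2:Mul1,r3:8,r4:4,r5:9
cycle 14: CDB Mul1=12 // r0:Mul2,r1:Add1,r2:12,r3:8,r4:4,r5:9
cycle 15: - // r0:Mul2,r1:Add1,r2:12,r3:8,r4:4,r5:9
cycle 16: CDB Add1=4 // r0:Mul2,r1:4,r2:12,r3:8,r4:4,r5:9

STATUS = VALUE 9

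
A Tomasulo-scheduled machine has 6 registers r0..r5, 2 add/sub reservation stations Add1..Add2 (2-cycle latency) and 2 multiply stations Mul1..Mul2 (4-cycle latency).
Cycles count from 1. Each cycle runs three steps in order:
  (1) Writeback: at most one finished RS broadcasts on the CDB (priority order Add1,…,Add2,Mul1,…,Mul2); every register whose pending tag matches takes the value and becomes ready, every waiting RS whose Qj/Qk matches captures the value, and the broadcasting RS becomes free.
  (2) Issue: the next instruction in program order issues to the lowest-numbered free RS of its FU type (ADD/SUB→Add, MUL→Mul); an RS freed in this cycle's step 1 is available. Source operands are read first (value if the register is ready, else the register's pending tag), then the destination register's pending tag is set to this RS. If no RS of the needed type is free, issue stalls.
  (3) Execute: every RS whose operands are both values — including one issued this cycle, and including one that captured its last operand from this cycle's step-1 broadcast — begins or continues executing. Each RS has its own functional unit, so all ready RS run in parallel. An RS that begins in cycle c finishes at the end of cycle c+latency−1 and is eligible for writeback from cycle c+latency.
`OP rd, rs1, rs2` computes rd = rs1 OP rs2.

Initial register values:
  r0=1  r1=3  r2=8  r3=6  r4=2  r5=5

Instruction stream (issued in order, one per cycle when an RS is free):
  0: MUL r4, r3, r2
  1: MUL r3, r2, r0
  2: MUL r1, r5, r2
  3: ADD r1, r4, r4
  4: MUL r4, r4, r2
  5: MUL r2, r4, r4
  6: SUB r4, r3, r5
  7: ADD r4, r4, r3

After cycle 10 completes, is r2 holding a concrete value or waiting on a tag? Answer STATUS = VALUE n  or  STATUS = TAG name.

STATUS = TAG Mul1

c1: issue MUL r4<-Mul1 | r0:1,r1:3,r2:8,r3:6,r4:Mul1,r5:5
c2: issue MUL r3<-Mul2 | r0:1,r1:3,r2:8,r3:Mul2,r4:Mul1,r5:5
c3: stall | r0:1,r1:3,r2:8,r3:Mul2,r4:Mul1,r5:5
c4: stall | r0:1,r1:3,r2:8,r3:Mul2,r4:Mul1,r5:5
c5: CDB Mul1=48; issue MUL r1<-Mul1 | r0:1,r1:Mul1,r2:8,r3:Mul2,r4:48,r5:5
c6: CDB Mul2=8; issue ADD r1<-Add1 | r0:1,r1:Add1,r2:8,r3:8,r4:48,r5:5
c7: issue MUL r4<-Mul2 | r0:1,r1:Add1,r2:8,r3:8,r4:Mul2,r5:5
c8: CDB Add1=96; stall | r0:1,r1:96,r2:8,r3:8,r4:Mul2,r5:5
c9: CDB Mul1=40; issue MUL r2<-Mul1 | r0:1,r1:96,r2:Mul1,r3:8,r4:Mul2,r5:5
c10: issue SUB r4<-Add1 | r0:1,r1:96,r2:Mul1,r3:8,r4:Add1,r5:5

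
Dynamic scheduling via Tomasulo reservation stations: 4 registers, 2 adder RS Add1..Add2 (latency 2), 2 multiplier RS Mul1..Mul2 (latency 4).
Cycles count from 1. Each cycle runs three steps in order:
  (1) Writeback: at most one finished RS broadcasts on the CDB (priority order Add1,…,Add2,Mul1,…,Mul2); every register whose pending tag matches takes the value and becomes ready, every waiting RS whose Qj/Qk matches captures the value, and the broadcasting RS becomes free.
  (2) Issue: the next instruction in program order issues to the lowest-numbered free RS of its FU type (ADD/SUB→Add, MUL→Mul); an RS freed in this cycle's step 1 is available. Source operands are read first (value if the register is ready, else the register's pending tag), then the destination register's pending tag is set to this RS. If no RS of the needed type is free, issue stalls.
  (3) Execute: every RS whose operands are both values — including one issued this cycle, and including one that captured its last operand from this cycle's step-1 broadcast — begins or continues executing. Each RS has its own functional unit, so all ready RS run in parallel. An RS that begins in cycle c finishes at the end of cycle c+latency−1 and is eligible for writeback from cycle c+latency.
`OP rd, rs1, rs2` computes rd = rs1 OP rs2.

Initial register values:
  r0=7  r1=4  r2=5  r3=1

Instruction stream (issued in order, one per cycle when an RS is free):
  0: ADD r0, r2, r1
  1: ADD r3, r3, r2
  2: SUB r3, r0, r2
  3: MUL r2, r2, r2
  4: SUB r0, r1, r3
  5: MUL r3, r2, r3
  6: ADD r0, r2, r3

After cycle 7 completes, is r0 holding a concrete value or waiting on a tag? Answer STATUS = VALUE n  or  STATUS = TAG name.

STATUS = TAG Add1

cycle 1: issue ADD r0<-Add1 // r0:Add1,r1:4,r2:5,r3:1
cycle 2: issue ADD r3<-Add2 // r0:Add1,r1:4,r2:5,r3:Add2
cycle 3: CDB Add1=9; issue SUB r3<-Add1 // r0:9,r1:4,r2:5,r3:Add1
cycle 4: CDB Add2=6; issue MUL r2<-Mul1 // r0:9,r1:4,r2:Mul1,r3:Add1
cycle 5: CDB Add1=4; issue SUB r0<-Add1 // r0:Add1,r1:4,r2:Mul1,r3:4
cycle 6: issue MUL r3<-Mul2 // r0:Add1,r1:4,r2:Mul1,r3:Mul2
cycle 7: CDB Add1=0; issue ADD r0<-Add1 // r0:Add1,r1:4,r2:Mul1,r3:Mul2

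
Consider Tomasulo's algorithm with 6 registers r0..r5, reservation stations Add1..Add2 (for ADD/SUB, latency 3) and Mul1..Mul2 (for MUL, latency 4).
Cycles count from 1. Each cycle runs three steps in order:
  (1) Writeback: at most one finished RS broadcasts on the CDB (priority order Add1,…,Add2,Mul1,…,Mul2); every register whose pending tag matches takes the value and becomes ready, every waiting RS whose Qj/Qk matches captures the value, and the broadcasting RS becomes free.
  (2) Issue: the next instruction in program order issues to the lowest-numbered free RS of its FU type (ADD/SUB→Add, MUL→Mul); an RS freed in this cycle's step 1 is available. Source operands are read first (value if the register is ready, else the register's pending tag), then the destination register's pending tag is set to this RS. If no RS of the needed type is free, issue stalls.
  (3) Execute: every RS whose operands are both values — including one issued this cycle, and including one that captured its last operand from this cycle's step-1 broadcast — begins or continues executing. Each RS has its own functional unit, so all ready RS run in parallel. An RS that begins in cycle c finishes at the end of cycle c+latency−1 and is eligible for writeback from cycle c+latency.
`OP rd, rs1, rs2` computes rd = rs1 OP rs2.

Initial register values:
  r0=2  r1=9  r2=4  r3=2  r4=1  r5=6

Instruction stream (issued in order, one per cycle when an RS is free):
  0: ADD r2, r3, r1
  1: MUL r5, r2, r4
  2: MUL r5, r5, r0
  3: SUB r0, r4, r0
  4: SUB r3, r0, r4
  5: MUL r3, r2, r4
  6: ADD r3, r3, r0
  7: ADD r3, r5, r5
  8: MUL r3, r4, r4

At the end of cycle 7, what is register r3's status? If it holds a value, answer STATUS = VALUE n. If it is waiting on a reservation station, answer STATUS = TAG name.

cycle 1: issue ADD r2<-Add1 // r0:2,r1:9,r2:Add1,r3:2,r4:1,r5:6
cycle 2: issue MUL r5<-Mul1 // r0:2,r1:9,r2:Add1,r3:2,r4:1,r5:Mul1
cycle 3: issue MUL r5<-Mul2 // r0:2,r1:9,r2:Add1,r3:2,r4:1,r5:Mul2
cycle 4: CDB Add1=11; issue SUB r0<-Add1 // r0:Add1,r1:9,r2:11,r3:2,r4:1,r5:Mul2
cycle 5: issue SUB r3<-Add2 // r0:Add1,r1:9,r2:11,r3:Add2,r4:1,r5:Mul2
cycle 6: stall // r0:Add1,r1:9,r2:11,r3:Add2,r4:1,r5:Mul2
cycle 7: CDB Add1=-1; stall // r0:-1,r1:9,r2:11,r3:Add2,r4:1,r5:Mul2

STATUS = TAG Add2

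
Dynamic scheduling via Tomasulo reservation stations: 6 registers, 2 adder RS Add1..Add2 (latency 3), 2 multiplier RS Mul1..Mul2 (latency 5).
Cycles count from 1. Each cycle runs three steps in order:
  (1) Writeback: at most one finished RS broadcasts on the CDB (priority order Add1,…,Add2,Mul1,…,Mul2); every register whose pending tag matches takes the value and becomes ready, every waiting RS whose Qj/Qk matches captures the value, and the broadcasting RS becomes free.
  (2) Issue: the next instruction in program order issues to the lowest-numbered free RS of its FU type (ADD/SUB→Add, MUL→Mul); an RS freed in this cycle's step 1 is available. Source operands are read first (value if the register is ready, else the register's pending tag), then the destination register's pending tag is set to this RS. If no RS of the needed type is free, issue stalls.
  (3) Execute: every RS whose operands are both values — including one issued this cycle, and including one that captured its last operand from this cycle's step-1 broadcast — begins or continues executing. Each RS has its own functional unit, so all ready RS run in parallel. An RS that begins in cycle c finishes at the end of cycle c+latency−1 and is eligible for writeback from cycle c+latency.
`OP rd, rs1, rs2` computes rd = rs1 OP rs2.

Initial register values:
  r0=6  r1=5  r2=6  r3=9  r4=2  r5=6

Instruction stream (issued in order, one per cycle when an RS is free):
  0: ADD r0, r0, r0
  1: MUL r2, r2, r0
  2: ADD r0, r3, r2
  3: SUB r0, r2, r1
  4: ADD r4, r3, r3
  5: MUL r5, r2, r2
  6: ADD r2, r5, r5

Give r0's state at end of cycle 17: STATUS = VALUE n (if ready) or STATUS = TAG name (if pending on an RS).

STATUS = VALUE 67

c1: issue ADD r0<-Add1 | r0:Add1,r1:5,r2:6,r3:9,r4:2,r5:6
c2: issue MUL r2<-Mul1 | r0:Add1,r1:5,r2:Mul1,r3:9,r4:2,r5:6
c3: issue ADD r0<-Add2 | r0:Add2,r1:5,r2:Mul1,r3:9,r4:2,r5:6
c4: CDB Add1=12; issue SUB r0<-Add1 | r0:Add1,r1:5,r2:Mul1,r3:9,r4:2,r5:6
c5: stall | r0:Add1,r1:5,r2:Mul1,r3:9,r4:2,r5:6
c6: stall | r0:Add1,r1:5,r2:Mul1,r3:9,r4:2,r5:6
c7: stall | r0:Add1,r1:5,r2:Mul1,r3:9,r4:2,r5:6
c8: stall | r0:Add1,r1:5,r2:Mul1,r3:9,r4:2,r5:6
c9: CDB Mul1=72; stall | r0:Add1,r1:5,r2:72,r3:9,r4:2,r5:6
c10: stall | r0:Add1,r1:5,r2:72,r3:9,r4:2,r5:6
c11: stall | r0:Add1,r1:5,r2:72,r3:9,r4:2,r5:6
c12: CDB Add1=67; issue ADD r4<-Add1 | r0:67,r1:5,r2:72,r3:9,r4:Add1,r5:6
c13: CDB Add2=81; issue MUL r5<-Mul1 | r0:67,r1:5,r2:72,r3:9,r4:Add1,r5:Mul1
c14: issue ADD r2<-Add2 | r0:67,r1:5,r2:Add2,r3:9,r4:Add1,r5:Mul1
c15: CDB Add1=18 | r0:67,r1:5,r2:Add2,r3:9,r4:18,r5:Mul1
c16: - | r0:67,r1:5,r2:Add2,r3:9,r4:18,r5:Mul1
c17: - | r0:67,r1:5,r2:Add2,r3:9,r4:18,r5:Mul1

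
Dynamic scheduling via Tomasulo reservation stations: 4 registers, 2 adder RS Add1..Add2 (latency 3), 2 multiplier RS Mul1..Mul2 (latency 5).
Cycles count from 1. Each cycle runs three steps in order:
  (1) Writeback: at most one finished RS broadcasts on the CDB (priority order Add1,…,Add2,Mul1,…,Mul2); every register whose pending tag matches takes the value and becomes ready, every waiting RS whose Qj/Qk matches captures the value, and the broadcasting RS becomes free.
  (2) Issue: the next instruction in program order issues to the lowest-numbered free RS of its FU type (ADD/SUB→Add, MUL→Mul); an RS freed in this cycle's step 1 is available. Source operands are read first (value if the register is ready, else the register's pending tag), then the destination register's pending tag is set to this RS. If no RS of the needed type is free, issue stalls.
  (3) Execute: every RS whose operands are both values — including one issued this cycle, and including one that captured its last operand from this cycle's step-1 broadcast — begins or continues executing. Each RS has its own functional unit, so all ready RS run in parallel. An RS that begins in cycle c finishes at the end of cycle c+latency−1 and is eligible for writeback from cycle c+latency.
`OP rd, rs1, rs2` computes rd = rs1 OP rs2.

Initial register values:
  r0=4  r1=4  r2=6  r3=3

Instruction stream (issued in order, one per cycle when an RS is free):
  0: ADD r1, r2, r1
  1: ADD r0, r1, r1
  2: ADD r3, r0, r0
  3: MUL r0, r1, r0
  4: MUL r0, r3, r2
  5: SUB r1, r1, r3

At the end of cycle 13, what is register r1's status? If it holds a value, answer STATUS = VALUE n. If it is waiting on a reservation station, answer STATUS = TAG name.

c1: issue ADD r1<-Add1 | r0:4,r1:Add1,r2:6,r3:3
c2: issue ADD r0<-Add2 | r0:Add2,r1:Add1,r2:6,r3:3
c3: stall | r0:Add2,r1:Add1,r2:6,r3:3
c4: CDB Add1=10; issue ADD r3<-Add1 | r0:Add2,r1:10,r2:6,r3:Add1
c5: issue MUL r0<-Mul1 | r0:Mul1,r1:10,r2:6,r3:Add1
c6: issue MUL r0<-Mul2 | r0:Mul2,r1:10,r2:6,r3:Add1
c7: CDB Add2=20; issue SUB r1<-Add2 | r0:Mul2,r1:Add2,r2:6,r3:Add1
c8: - | r0:Mul2,r1:Add2,r2:6,r3:Add1
c9: - | r0:Mul2,r1:Add2,r2:6,r3:Add1
c10: CDB Add1=40 | r0:Mul2,r1:Add2,r2:6,r3:40
c11: - | r0:Mul2,r1:Add2,r2:6,r3:40
c12: CDB Mul1=200 | r0:Mul2,r1:Add2,r2:6,r3:40
c13: CDB Add2=-30 | r0:Mul2,r1:-30,r2:6,r3:40

STATUS = VALUE -30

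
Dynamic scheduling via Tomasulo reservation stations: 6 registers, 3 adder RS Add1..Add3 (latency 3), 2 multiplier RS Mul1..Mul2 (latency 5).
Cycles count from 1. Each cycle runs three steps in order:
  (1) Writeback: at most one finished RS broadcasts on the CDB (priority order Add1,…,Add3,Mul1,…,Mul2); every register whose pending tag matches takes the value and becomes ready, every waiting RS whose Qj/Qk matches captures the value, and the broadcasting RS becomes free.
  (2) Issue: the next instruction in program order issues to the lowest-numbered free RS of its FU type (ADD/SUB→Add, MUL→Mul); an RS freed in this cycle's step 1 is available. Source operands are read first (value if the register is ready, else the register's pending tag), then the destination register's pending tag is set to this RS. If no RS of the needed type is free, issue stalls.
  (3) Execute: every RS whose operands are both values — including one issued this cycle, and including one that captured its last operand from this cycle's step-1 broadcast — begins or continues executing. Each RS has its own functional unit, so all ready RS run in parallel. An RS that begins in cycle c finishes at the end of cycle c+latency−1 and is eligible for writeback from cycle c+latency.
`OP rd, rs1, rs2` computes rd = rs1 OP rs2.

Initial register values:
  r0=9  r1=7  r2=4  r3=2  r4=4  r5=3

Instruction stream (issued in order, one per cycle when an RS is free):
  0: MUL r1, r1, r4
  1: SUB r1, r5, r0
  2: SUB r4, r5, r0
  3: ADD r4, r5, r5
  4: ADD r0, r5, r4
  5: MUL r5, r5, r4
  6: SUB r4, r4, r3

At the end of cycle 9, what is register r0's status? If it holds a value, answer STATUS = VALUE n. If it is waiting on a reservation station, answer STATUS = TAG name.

  c1: issue MUL r1<-Mul1  regs: r0:9,r1:Mul1,r2:4,r3:2,r4:4,r5:3
  c2: issue SUB r1<-Add1  regs: r0:9,r1:Add1,r2:4,r3:2,r4:4,r5:3
  c3: issue SUB r4<-Add2  regs: r0:9,r1:Add1,r2:4,r3:2,r4:Add2,r5:3
  c4: issue ADD r4<-Add3  regs: r0:9,r1:Add1,r2:4,r3:2,r4:Add3,r5:3
  c5: CDB Add1=-6; issue ADD r0<-Add1  regs: r0:Add1,r1:-6,r2:4,r3:2,r4:Add3,r5:3
  c6: CDB Add2=-6; issue MUL r5<-Mul2  regs: r0:Add1,r1:-6,r2:4,r3:2,r4:Add3,r5:Mul2
  c7: CDB Add3=6; issue SUB r4<-Add2  regs: r0:Add1,r1:-6,r2:4,r3:2,r4:Add2,r5:Mul2
  c8: CDB Mul1=28  regs: r0:Add1,r1:-6,r2:4,r3:2,r4:Add2,r5:Mul2
  c9: -  regs: r0:Add1,r1:-6,r2:4,r3:2,r4:Add2,r5:Mul2

STATUS = TAG Add1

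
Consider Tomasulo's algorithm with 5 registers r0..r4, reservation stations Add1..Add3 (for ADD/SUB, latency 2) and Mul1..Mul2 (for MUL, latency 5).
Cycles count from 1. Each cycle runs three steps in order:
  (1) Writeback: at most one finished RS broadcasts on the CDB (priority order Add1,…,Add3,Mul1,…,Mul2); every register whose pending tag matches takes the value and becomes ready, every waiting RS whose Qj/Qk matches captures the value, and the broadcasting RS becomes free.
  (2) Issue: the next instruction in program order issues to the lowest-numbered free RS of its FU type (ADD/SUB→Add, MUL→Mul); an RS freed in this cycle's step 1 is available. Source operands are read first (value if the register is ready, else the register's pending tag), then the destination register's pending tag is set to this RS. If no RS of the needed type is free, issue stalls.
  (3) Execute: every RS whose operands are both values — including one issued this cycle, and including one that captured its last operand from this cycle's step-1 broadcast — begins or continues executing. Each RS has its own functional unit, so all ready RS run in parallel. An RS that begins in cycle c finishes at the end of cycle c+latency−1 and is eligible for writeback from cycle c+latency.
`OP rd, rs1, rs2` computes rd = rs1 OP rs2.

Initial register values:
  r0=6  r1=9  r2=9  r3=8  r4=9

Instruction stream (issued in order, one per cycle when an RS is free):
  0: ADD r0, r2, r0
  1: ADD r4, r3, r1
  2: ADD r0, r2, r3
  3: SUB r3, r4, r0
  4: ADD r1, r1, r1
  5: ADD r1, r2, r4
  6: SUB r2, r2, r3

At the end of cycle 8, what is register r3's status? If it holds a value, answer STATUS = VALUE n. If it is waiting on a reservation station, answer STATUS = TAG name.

STATUS = VALUE 0

  c1: issue ADD r0<-Add1  regs: r0:Add1,r1:9,r2:9,r3:8,r4:9
  c2: issue ADD r4<-Add2  regs: r0:Add1,r1:9,r2:9,r3:8,r4:Add2
  c3: CDB Add1=15; issue ADD r0<-Add1  regs: r0:Add1,r1:9,r2:9,r3:8,r4:Add2
  c4: CDB Add2=17; issue SUB r3<-Add2  regs: r0:Add1,r1:9,r2:9,r3:Add2,r4:17
  c5: CDB Add1=17; issue ADD r1<-Add1  regs: r0:17,r1:Add1,r2:9,r3:Add2,r4:17
  c6: issue ADD r1<-Add3  regs: r0:17,r1:Add3,r2:9,r3:Add2,r4:17
  c7: CDB Add1=18; issue SUB r2<-Add1  regs: r0:17,r1:Add3,r2:Add1,r3:Add2,r4:17
  c8: CDB Add2=0  regs: r0:17,r1:Add3,r2:Add1,r3:0,r4:17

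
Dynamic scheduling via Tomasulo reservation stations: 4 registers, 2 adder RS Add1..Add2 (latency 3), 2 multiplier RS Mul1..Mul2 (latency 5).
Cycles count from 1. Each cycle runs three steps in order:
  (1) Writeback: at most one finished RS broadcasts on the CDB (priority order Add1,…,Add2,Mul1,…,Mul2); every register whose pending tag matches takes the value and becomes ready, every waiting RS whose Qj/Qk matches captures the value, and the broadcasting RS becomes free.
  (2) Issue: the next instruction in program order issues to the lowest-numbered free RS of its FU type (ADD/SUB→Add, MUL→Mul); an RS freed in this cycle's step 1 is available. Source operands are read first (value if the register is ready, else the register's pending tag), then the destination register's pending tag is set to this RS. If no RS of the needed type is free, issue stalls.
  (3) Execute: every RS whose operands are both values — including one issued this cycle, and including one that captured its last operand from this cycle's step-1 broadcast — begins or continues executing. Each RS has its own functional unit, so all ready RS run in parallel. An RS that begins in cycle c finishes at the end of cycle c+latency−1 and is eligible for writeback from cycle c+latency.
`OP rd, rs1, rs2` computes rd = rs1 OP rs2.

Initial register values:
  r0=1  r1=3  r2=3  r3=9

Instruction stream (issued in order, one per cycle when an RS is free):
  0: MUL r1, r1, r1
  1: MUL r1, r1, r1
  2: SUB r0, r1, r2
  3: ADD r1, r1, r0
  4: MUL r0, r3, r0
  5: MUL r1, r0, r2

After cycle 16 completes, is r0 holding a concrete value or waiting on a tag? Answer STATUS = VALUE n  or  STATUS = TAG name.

STATUS = TAG Mul1

cycle 1: issue MUL r1<-Mul1 // r0:1,r1:Mul1,r2:3,r3:9
cycle 2: issue MUL r1<-Mul2 // r0:1,r1:Mul2,r2:3,r3:9
cycle 3: issue SUB r0<-Add1 // r0:Add1,r1:Mul2,r2:3,r3:9
cycle 4: issue ADD r1<-Add2 // r0:Add1,r1:Add2,r2:3,r3:9
cycle 5: stall // r0:Add1,r1:Add2,r2:3,r3:9
cycle 6: CDB Mul1=9; issue MUL r0<-Mul1 // r0:Mul1,r1:Add2,r2:3,r3:9
cycle 7: stall // r0:Mul1,r1:Add2,r2:3,r3:9
cycle 8: stall // r0:Mul1,r1:Add2,r2:3,r3:9
cycle 9: stall // r0:Mul1,r1:Add2,r2:3,r3:9
cycle 10: stall // r0:Mul1,r1:Add2,r2:3,r3:9
cycle 11: CDB Mul2=81; issue MUL r1<-Mul2 // r0:Mul1,r1:Mul2,r2:3,r3:9
cycle 12: - // r0:Mul1,r1:Mul2,r2:3,r3:9
cycle 13: - // r0:Mul1,r1:Mul2,r2:3,r3:9
cycle 14: CDB Add1=78 // r0:Mul1,r1:Mul2,r2:3,r3:9
cycle 15: - // r0:Mul1,r1:Mul2,r2:3,r3:9
cycle 16: - // r0:Mul1,r1:Mul2,r2:3,r3:9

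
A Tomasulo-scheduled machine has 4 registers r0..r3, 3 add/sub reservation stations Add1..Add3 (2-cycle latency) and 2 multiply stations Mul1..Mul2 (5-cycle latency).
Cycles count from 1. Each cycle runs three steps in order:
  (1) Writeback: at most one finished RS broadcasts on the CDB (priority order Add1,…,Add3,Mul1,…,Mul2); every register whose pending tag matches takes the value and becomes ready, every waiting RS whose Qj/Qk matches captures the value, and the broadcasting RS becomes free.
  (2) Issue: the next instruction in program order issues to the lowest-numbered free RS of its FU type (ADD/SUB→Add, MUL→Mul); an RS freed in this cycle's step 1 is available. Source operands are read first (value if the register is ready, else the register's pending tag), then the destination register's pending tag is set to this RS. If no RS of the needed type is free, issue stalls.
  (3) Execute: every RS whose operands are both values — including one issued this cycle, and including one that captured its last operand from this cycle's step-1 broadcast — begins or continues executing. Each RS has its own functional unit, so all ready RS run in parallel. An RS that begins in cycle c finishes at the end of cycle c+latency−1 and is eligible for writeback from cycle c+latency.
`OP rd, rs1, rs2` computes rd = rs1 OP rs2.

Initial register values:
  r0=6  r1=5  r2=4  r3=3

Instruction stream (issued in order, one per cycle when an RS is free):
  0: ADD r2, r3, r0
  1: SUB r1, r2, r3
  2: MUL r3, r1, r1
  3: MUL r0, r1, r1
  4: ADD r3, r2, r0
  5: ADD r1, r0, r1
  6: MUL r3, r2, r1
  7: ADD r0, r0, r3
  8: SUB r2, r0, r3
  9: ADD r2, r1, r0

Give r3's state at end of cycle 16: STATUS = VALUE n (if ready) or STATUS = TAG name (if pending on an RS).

STATUS = TAG Mul1

c1: issue ADD r2<-Add1 | r0:6,r1:5,r2:Add1,r3:3
c2: issue SUB r1<-Add2 | r0:6,r1:Add2,r2:Add1,r3:3
c3: CDB Add1=9; issue MUL r3<-Mul1 | r0:6,r1:Add2,r2:9,r3:Mul1
c4: issue MUL r0<-Mul2 | r0:Mul2,r1:Add2,r2:9,r3:Mul1
c5: CDB Add2=6; issue ADD r3<-Add1 | r0:Mul2,r1:6,r2:9,r3:Add1
c6: issue ADD r1<-Add2 | r0:Mul2,r1:Add2,r2:9,r3:Add1
c7: stall | r0:Mul2,r1:Add2,r2:9,r3:Add1
c8: stall | r0:Mul2,r1:Add2,r2:9,r3:Add1
c9: stall | r0:Mul2,r1:Add2,r2:9,r3:Add1
c10: CDB Mul1=36; issue MUL r3<-Mul1 | r0:Mul2,r1:Add2,r2:9,r3:Mul1
c11: CDB Mul2=36; issue ADD r0<-Add3 | r0:Add3,r1:Add2,r2:9,r3:Mul1
c12: stall | r0:Add3,r1:Add2,r2:9,r3:Mul1
c13: CDB Add1=45; issue SUB r2<-Add1 | r0:Add3,r1:Add2,r2:Add1,r3:Mul1
c14: CDB Add2=42; issue ADD r2<-Add2 | r0:Add3,r1:42,r2:Add2,r3:Mul1
c15: - | r0:Add3,r1:42,r2:Add2,r3:Mul1
c16: - | r0:Add3,r1:42,r2:Add2,r3:Mul1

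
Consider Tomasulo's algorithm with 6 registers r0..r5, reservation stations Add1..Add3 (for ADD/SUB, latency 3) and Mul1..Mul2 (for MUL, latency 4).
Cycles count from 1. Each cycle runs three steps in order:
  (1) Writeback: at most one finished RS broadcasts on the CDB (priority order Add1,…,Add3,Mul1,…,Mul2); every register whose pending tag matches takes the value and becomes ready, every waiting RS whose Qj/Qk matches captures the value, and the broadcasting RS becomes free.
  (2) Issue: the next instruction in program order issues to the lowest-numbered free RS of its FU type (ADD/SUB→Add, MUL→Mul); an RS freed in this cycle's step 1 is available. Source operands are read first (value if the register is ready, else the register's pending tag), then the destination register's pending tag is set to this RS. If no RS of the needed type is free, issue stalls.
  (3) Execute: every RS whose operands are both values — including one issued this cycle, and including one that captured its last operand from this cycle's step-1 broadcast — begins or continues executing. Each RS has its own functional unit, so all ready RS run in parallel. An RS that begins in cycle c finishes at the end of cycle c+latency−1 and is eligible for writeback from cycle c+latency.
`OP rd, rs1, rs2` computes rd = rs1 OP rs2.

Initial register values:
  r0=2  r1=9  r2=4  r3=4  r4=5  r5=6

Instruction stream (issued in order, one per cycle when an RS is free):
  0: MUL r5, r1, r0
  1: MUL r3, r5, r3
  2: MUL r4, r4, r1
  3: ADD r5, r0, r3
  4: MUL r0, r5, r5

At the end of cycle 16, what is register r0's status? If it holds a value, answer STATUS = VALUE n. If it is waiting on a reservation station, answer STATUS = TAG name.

STATUS = TAG Mul1

cycle 1: issue MUL r5<-Mul1 // r0:2,r1:9,r2:4,r3:4,r4:5,r5:Mul1
cycle 2: issue MUL r3<-Mul2 // r0:2,r1:9,r2:4,r3:Mul2,r4:5,r5:Mul1
cycle 3: stall // r0:2,r1:9,r2:4,r3:Mul2,r4:5,r5:Mul1
cycle 4: stall // r0:2,r1:9,r2:4,r3:Mul2,r4:5,r5:Mul1
cycle 5: CDB Mul1=18; issue MUL r4<-Mul1 // r0:2,r1:9,r2:4,r3:Mul2,r4:Mul1,r5:18
cycle 6: issue ADD r5<-Add1 // r0:2,r1:9,r2:4,r3:Mul2,r4:Mul1,r5:Add1
cycle 7: stall // r0:2,r1:9,r2:4,r3:Mul2,r4:Mul1,r5:Add1
cycle 8: stall // r0:2,r1:9,r2:4,r3:Mul2,r4:Mul1,r5:Add1
cycle 9: CDB Mul1=45; issue MUL r0<-Mul1 // r0:Mul1,r1:9,r2:4,r3:Mul2,r4:45,r5:Add1
cycle 10: CDB Mul2=72 // r0:Mul1,r1:9,r2:4,r3:72,r4:45,r5:Add1
cycle 11: - // r0:Mul1,r1:9,r2:4,r3:72,r4:45,r5:Add1
cycle 12: - // r0:Mul1,r1:9,r2:4,r3:72,r4:45,r5:Add1
cycle 13: CDB Add1=74 // r0:Mul1,r1:9,r2:4,r3:72,r4:45,r5:74
cycle 14: - // r0:Mul1,r1:9,r2:4,r3:72,r4:45,r5:74
cycle 15: - // r0:Mul1,r1:9,r2:4,r3:72,r4:45,r5:74
cycle 16: - // r0:Mul1,r1:9,r2:4,r3:72,r4:45,r5:74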